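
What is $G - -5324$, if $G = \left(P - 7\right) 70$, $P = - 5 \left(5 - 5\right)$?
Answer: $4834$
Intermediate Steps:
$P = 0$ ($P = \left(-5\right) 0 = 0$)
$G = -490$ ($G = \left(0 - 7\right) 70 = \left(-7\right) 70 = -490$)
$G - -5324 = -490 - -5324 = -490 + 5324 = 4834$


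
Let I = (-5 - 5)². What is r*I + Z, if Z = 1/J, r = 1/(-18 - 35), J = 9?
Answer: -847/477 ≈ -1.7757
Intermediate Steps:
r = -1/53 (r = 1/(-53) = -1/53 ≈ -0.018868)
Z = ⅑ (Z = 1/9 = ⅑ ≈ 0.11111)
I = 100 (I = (-10)² = 100)
r*I + Z = -1/53*100 + ⅑ = -100/53 + ⅑ = -847/477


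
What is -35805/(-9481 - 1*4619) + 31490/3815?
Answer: 7741401/717220 ≈ 10.794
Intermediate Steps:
-35805/(-9481 - 1*4619) + 31490/3815 = -35805/(-9481 - 4619) + 31490*(1/3815) = -35805/(-14100) + 6298/763 = -35805*(-1/14100) + 6298/763 = 2387/940 + 6298/763 = 7741401/717220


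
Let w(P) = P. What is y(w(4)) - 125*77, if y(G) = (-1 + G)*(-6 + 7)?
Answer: -9622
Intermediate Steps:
y(G) = -1 + G (y(G) = (-1 + G)*1 = -1 + G)
y(w(4)) - 125*77 = (-1 + 4) - 125*77 = 3 - 9625 = -9622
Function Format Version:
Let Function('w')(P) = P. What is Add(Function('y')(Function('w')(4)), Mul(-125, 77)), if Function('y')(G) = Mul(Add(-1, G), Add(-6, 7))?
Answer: -9622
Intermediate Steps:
Function('y')(G) = Add(-1, G) (Function('y')(G) = Mul(Add(-1, G), 1) = Add(-1, G))
Add(Function('y')(Function('w')(4)), Mul(-125, 77)) = Add(Add(-1, 4), Mul(-125, 77)) = Add(3, -9625) = -9622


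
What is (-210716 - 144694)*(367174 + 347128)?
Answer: -253870073820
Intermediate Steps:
(-210716 - 144694)*(367174 + 347128) = -355410*714302 = -253870073820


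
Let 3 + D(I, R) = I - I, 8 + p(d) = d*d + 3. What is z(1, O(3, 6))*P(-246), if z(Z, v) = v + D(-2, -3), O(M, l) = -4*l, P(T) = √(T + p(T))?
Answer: -27*√60265 ≈ -6628.2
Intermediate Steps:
p(d) = -5 + d² (p(d) = -8 + (d*d + 3) = -8 + (d² + 3) = -8 + (3 + d²) = -5 + d²)
P(T) = √(-5 + T + T²) (P(T) = √(T + (-5 + T²)) = √(-5 + T + T²))
D(I, R) = -3 (D(I, R) = -3 + (I - I) = -3 + 0 = -3)
z(Z, v) = -3 + v (z(Z, v) = v - 3 = -3 + v)
z(1, O(3, 6))*P(-246) = (-3 - 4*6)*√(-5 - 246 + (-246)²) = (-3 - 24)*√(-5 - 246 + 60516) = -27*√60265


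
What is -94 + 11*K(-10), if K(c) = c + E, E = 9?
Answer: -105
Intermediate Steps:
K(c) = 9 + c (K(c) = c + 9 = 9 + c)
-94 + 11*K(-10) = -94 + 11*(9 - 10) = -94 + 11*(-1) = -94 - 11 = -105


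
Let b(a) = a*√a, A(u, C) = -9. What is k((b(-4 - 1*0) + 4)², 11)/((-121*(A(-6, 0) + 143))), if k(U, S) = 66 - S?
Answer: -5/1474 ≈ -0.0033921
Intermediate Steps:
b(a) = a^(3/2)
k((b(-4 - 1*0) + 4)², 11)/((-121*(A(-6, 0) + 143))) = (66 - 1*11)/((-121*(-9 + 143))) = (66 - 11)/((-121*134)) = 55/(-16214) = 55*(-1/16214) = -5/1474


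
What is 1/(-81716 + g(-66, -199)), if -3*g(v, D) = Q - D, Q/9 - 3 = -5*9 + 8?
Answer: -3/245041 ≈ -1.2243e-5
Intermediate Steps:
Q = -306 (Q = 27 + 9*(-5*9 + 8) = 27 + 9*(-45 + 8) = 27 + 9*(-37) = 27 - 333 = -306)
g(v, D) = 102 + D/3 (g(v, D) = -(-306 - D)/3 = 102 + D/3)
1/(-81716 + g(-66, -199)) = 1/(-81716 + (102 + (⅓)*(-199))) = 1/(-81716 + (102 - 199/3)) = 1/(-81716 + 107/3) = 1/(-245041/3) = -3/245041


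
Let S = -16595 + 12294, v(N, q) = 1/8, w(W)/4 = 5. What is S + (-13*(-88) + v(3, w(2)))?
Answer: -25255/8 ≈ -3156.9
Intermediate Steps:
w(W) = 20 (w(W) = 4*5 = 20)
v(N, q) = ⅛
S = -4301
S + (-13*(-88) + v(3, w(2))) = -4301 + (-13*(-88) + ⅛) = -4301 + (1144 + ⅛) = -4301 + 9153/8 = -25255/8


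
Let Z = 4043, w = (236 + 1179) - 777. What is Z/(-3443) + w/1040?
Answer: -1004043/1790360 ≈ -0.56081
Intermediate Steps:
w = 638 (w = 1415 - 777 = 638)
Z/(-3443) + w/1040 = 4043/(-3443) + 638/1040 = 4043*(-1/3443) + 638*(1/1040) = -4043/3443 + 319/520 = -1004043/1790360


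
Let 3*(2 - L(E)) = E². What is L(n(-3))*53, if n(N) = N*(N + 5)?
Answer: -530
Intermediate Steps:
n(N) = N*(5 + N)
L(E) = 2 - E²/3
L(n(-3))*53 = (2 - 9*(5 - 3)²/3)*53 = (2 - (-3*2)²/3)*53 = (2 - ⅓*(-6)²)*53 = (2 - ⅓*36)*53 = (2 - 12)*53 = -10*53 = -530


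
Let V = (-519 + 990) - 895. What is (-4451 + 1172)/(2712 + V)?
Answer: -3279/2288 ≈ -1.4331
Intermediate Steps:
V = -424 (V = 471 - 895 = -424)
(-4451 + 1172)/(2712 + V) = (-4451 + 1172)/(2712 - 424) = -3279/2288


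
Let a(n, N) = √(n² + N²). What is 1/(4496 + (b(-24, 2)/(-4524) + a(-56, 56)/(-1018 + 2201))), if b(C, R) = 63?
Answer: 1727883052844/7768538141832353 - 18192512*√2/7768538141832353 ≈ 0.00022242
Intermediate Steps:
a(n, N) = √(N² + n²)
1/(4496 + (b(-24, 2)/(-4524) + a(-56, 56)/(-1018 + 2201))) = 1/(4496 + (63/(-4524) + √(56² + (-56)²)/(-1018 + 2201))) = 1/(4496 + (63*(-1/4524) + √(3136 + 3136)/1183)) = 1/(4496 + (-21/1508 + √6272*(1/1183))) = 1/(4496 + (-21/1508 + (56*√2)*(1/1183))) = 1/(4496 + (-21/1508 + 8*√2/169)) = 1/(6779947/1508 + 8*√2/169)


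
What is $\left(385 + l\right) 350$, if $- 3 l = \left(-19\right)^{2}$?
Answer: $\frac{277900}{3} \approx 92633.0$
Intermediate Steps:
$l = - \frac{361}{3}$ ($l = - \frac{\left(-19\right)^{2}}{3} = \left(- \frac{1}{3}\right) 361 = - \frac{361}{3} \approx -120.33$)
$\left(385 + l\right) 350 = \left(385 - \frac{361}{3}\right) 350 = \frac{794}{3} \cdot 350 = \frac{277900}{3}$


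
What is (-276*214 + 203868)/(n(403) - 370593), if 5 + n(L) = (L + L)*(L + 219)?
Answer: 24134/21789 ≈ 1.1076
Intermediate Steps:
n(L) = -5 + 2*L*(219 + L) (n(L) = -5 + (L + L)*(L + 219) = -5 + (2*L)*(219 + L) = -5 + 2*L*(219 + L))
(-276*214 + 203868)/(n(403) - 370593) = (-276*214 + 203868)/((-5 + 2*403² + 438*403) - 370593) = (-59064 + 203868)/((-5 + 2*162409 + 176514) - 370593) = 144804/((-5 + 324818 + 176514) - 370593) = 144804/(501327 - 370593) = 144804/130734 = 144804*(1/130734) = 24134/21789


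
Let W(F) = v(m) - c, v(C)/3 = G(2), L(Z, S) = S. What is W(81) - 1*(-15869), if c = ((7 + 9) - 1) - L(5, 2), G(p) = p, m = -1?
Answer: 15862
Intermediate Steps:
v(C) = 6 (v(C) = 3*2 = 6)
c = 13 (c = ((7 + 9) - 1) - 1*2 = (16 - 1) - 2 = 15 - 2 = 13)
W(F) = -7 (W(F) = 6 - 1*13 = 6 - 13 = -7)
W(81) - 1*(-15869) = -7 - 1*(-15869) = -7 + 15869 = 15862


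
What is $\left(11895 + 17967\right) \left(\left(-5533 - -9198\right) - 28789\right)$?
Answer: $-750252888$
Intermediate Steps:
$\left(11895 + 17967\right) \left(\left(-5533 - -9198\right) - 28789\right) = 29862 \left(\left(-5533 + 9198\right) - 28789\right) = 29862 \left(3665 - 28789\right) = 29862 \left(-25124\right) = -750252888$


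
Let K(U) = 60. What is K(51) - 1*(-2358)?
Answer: 2418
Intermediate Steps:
K(51) - 1*(-2358) = 60 - 1*(-2358) = 60 + 2358 = 2418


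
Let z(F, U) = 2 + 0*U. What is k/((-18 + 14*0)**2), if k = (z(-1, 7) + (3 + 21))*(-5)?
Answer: -65/162 ≈ -0.40123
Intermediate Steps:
z(F, U) = 2 (z(F, U) = 2 + 0 = 2)
k = -130 (k = (2 + (3 + 21))*(-5) = (2 + 24)*(-5) = 26*(-5) = -130)
k/((-18 + 14*0)**2) = -130/(-18 + 14*0)**2 = -130/(-18 + 0)**2 = -130/((-18)**2) = -130/324 = -130*1/324 = -65/162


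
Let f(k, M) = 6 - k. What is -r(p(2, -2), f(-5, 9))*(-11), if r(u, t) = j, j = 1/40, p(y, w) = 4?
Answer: 11/40 ≈ 0.27500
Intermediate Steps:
j = 1/40 ≈ 0.025000
r(u, t) = 1/40
-r(p(2, -2), f(-5, 9))*(-11) = -1*1/40*(-11) = -1/40*(-11) = 11/40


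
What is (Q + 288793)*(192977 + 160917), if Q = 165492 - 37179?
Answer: 147611310764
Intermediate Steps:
Q = 128313
(Q + 288793)*(192977 + 160917) = (128313 + 288793)*(192977 + 160917) = 417106*353894 = 147611310764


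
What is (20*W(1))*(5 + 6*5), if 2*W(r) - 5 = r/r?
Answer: 2100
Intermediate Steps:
W(r) = 3 (W(r) = 5/2 + (r/r)/2 = 5/2 + (½)*1 = 5/2 + ½ = 3)
(20*W(1))*(5 + 6*5) = (20*3)*(5 + 6*5) = 60*(5 + 30) = 60*35 = 2100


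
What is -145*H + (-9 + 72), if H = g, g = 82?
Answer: -11827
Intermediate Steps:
H = 82
-145*H + (-9 + 72) = -145*82 + (-9 + 72) = -11890 + 63 = -11827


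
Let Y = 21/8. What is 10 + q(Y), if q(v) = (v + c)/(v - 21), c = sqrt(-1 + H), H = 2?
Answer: 1441/147 ≈ 9.8027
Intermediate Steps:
Y = 21/8 (Y = 21*(1/8) = 21/8 ≈ 2.6250)
c = 1 (c = sqrt(-1 + 2) = sqrt(1) = 1)
q(v) = (1 + v)/(-21 + v) (q(v) = (v + 1)/(v - 21) = (1 + v)/(-21 + v))
10 + q(Y) = 10 + (1 + 21/8)/(-21 + 21/8) = 10 + (29/8)/(-147/8) = 10 - 8/147*29/8 = 10 - 29/147 = 1441/147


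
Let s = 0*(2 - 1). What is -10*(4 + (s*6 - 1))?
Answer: -30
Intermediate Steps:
s = 0 (s = 0*1 = 0)
-10*(4 + (s*6 - 1)) = -10*(4 + (0*6 - 1)) = -10*(4 + (0 - 1)) = -10*(4 - 1) = -10*3 = -30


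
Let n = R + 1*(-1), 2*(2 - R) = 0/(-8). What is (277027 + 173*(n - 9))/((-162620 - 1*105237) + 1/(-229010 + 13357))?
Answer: -19814413293/19254721874 ≈ -1.0291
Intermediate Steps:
R = 2 (R = 2 - 0/(-8) = 2 - 0*(-1)/8 = 2 - ½*0 = 2 + 0 = 2)
n = 1 (n = 2 + 1*(-1) = 2 - 1 = 1)
(277027 + 173*(n - 9))/((-162620 - 1*105237) + 1/(-229010 + 13357)) = (277027 + 173*(1 - 9))/((-162620 - 1*105237) + 1/(-229010 + 13357)) = (277027 + 173*(-8))/((-162620 - 105237) + 1/(-215653)) = (277027 - 1384)/(-267857 - 1/215653) = 275643/(-57764165622/215653) = 275643*(-215653/57764165622) = -19814413293/19254721874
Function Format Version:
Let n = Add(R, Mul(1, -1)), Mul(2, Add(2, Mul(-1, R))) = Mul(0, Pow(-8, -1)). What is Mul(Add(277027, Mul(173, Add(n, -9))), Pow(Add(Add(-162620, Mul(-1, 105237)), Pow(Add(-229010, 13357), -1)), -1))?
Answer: Rational(-19814413293, 19254721874) ≈ -1.0291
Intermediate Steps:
R = 2 (R = Add(2, Mul(Rational(-1, 2), Mul(0, Pow(-8, -1)))) = Add(2, Mul(Rational(-1, 2), Mul(0, Rational(-1, 8)))) = Add(2, Mul(Rational(-1, 2), 0)) = Add(2, 0) = 2)
n = 1 (n = Add(2, Mul(1, -1)) = Add(2, -1) = 1)
Mul(Add(277027, Mul(173, Add(n, -9))), Pow(Add(Add(-162620, Mul(-1, 105237)), Pow(Add(-229010, 13357), -1)), -1)) = Mul(Add(277027, Mul(173, Add(1, -9))), Pow(Add(Add(-162620, Mul(-1, 105237)), Pow(Add(-229010, 13357), -1)), -1)) = Mul(Add(277027, Mul(173, -8)), Pow(Add(Add(-162620, -105237), Pow(-215653, -1)), -1)) = Mul(Add(277027, -1384), Pow(Add(-267857, Rational(-1, 215653)), -1)) = Mul(275643, Pow(Rational(-57764165622, 215653), -1)) = Mul(275643, Rational(-215653, 57764165622)) = Rational(-19814413293, 19254721874)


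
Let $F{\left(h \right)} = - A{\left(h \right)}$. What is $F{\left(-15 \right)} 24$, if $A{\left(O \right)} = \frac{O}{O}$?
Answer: $-24$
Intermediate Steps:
$A{\left(O \right)} = 1$
$F{\left(h \right)} = -1$ ($F{\left(h \right)} = \left(-1\right) 1 = -1$)
$F{\left(-15 \right)} 24 = \left(-1\right) 24 = -24$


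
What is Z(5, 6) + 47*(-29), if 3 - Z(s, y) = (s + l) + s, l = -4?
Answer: -1366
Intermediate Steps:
Z(s, y) = 7 - 2*s (Z(s, y) = 3 - ((s - 4) + s) = 3 - ((-4 + s) + s) = 3 - (-4 + 2*s) = 3 + (4 - 2*s) = 7 - 2*s)
Z(5, 6) + 47*(-29) = (7 - 2*5) + 47*(-29) = (7 - 10) - 1363 = -3 - 1363 = -1366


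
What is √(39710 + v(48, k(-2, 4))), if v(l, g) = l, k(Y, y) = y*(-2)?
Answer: √39758 ≈ 199.39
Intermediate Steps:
k(Y, y) = -2*y
√(39710 + v(48, k(-2, 4))) = √(39710 + 48) = √39758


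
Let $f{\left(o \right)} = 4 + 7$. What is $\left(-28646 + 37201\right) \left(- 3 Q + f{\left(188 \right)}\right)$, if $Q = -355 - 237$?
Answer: $15287785$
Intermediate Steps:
$Q = -592$ ($Q = -355 - 237 = -592$)
$f{\left(o \right)} = 11$
$\left(-28646 + 37201\right) \left(- 3 Q + f{\left(188 \right)}\right) = \left(-28646 + 37201\right) \left(\left(-3\right) \left(-592\right) + 11\right) = 8555 \left(1776 + 11\right) = 8555 \cdot 1787 = 15287785$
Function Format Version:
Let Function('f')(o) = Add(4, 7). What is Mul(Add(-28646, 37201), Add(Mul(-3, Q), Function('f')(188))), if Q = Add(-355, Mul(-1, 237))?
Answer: 15287785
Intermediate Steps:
Q = -592 (Q = Add(-355, -237) = -592)
Function('f')(o) = 11
Mul(Add(-28646, 37201), Add(Mul(-3, Q), Function('f')(188))) = Mul(Add(-28646, 37201), Add(Mul(-3, -592), 11)) = Mul(8555, Add(1776, 11)) = Mul(8555, 1787) = 15287785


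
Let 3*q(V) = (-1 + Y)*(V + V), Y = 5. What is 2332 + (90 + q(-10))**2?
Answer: 57088/9 ≈ 6343.1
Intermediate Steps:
q(V) = 8*V/3 (q(V) = ((-1 + 5)*(V + V))/3 = (4*(2*V))/3 = (8*V)/3 = 8*V/3)
2332 + (90 + q(-10))**2 = 2332 + (90 + (8/3)*(-10))**2 = 2332 + (90 - 80/3)**2 = 2332 + (190/3)**2 = 2332 + 36100/9 = 57088/9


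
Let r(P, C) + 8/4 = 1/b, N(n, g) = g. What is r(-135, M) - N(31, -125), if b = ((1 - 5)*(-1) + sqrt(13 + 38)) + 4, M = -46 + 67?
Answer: 1607/13 - sqrt(51)/13 ≈ 123.07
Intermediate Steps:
M = 21
b = 8 + sqrt(51) (b = (-4*(-1) + sqrt(51)) + 4 = (4 + sqrt(51)) + 4 = 8 + sqrt(51) ≈ 15.141)
r(P, C) = -2 + 1/(8 + sqrt(51))
r(-135, M) - N(31, -125) = (-18/13 - sqrt(51)/13) - 1*(-125) = (-18/13 - sqrt(51)/13) + 125 = 1607/13 - sqrt(51)/13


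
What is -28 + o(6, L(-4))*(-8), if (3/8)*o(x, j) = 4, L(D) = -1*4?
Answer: -340/3 ≈ -113.33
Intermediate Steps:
L(D) = -4
o(x, j) = 32/3 (o(x, j) = (8/3)*4 = 32/3)
-28 + o(6, L(-4))*(-8) = -28 + (32/3)*(-8) = -28 - 256/3 = -340/3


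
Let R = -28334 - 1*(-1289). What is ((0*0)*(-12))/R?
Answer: 0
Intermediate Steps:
R = -27045 (R = -28334 + 1289 = -27045)
((0*0)*(-12))/R = ((0*0)*(-12))/(-27045) = (0*(-12))*(-1/27045) = 0*(-1/27045) = 0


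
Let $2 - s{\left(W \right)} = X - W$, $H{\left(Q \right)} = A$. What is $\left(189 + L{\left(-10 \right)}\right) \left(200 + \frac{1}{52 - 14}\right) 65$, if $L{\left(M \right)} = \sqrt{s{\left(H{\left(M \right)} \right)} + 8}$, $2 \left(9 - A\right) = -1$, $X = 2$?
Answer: $\frac{93378285}{38} + \frac{494065 \sqrt{70}}{76} \approx 2.5117 \cdot 10^{6}$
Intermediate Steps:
$A = \frac{19}{2}$ ($A = 9 - - \frac{1}{2} = 9 + \frac{1}{2} = \frac{19}{2} \approx 9.5$)
$H{\left(Q \right)} = \frac{19}{2}$
$s{\left(W \right)} = W$ ($s{\left(W \right)} = 2 - \left(2 - W\right) = 2 + \left(-2 + W\right) = W$)
$L{\left(M \right)} = \frac{\sqrt{70}}{2}$ ($L{\left(M \right)} = \sqrt{\frac{19}{2} + 8} = \sqrt{\frac{35}{2}} = \frac{\sqrt{70}}{2}$)
$\left(189 + L{\left(-10 \right)}\right) \left(200 + \frac{1}{52 - 14}\right) 65 = \left(189 + \frac{\sqrt{70}}{2}\right) \left(200 + \frac{1}{52 - 14}\right) 65 = \left(189 + \frac{\sqrt{70}}{2}\right) \left(200 + \frac{1}{38}\right) 65 = \left(189 + \frac{\sqrt{70}}{2}\right) \frac{7601}{38} \cdot 65 = \left(\frac{1436589}{38} + \frac{7601 \sqrt{70}}{76}\right) 65 = \frac{93378285}{38} + \frac{494065 \sqrt{70}}{76}$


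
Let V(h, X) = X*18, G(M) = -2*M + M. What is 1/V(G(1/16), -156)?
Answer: -1/2808 ≈ -0.00035613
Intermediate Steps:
G(M) = -M
V(h, X) = 18*X
1/V(G(1/16), -156) = 1/(18*(-156)) = 1/(-2808) = -1/2808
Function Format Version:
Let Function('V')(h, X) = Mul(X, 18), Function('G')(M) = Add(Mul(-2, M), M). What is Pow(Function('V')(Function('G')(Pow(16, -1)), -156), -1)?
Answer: Rational(-1, 2808) ≈ -0.00035613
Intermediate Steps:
Function('G')(M) = Mul(-1, M)
Function('V')(h, X) = Mul(18, X)
Pow(Function('V')(Function('G')(Pow(16, -1)), -156), -1) = Pow(Mul(18, -156), -1) = Pow(-2808, -1) = Rational(-1, 2808)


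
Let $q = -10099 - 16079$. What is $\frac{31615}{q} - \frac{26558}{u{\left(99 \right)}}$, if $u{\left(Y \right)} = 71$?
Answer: $- \frac{697479989}{1858638} \approx -375.26$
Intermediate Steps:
$q = -26178$
$\frac{31615}{q} - \frac{26558}{u{\left(99 \right)}} = \frac{31615}{-26178} - \frac{26558}{71} = 31615 \left(- \frac{1}{26178}\right) - \frac{26558}{71} = - \frac{31615}{26178} - \frac{26558}{71} = - \frac{697479989}{1858638}$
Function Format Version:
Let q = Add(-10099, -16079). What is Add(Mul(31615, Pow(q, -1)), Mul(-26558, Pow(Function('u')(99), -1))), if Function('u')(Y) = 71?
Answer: Rational(-697479989, 1858638) ≈ -375.26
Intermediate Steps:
q = -26178
Add(Mul(31615, Pow(q, -1)), Mul(-26558, Pow(Function('u')(99), -1))) = Add(Mul(31615, Pow(-26178, -1)), Mul(-26558, Pow(71, -1))) = Add(Mul(31615, Rational(-1, 26178)), Mul(-26558, Rational(1, 71))) = Add(Rational(-31615, 26178), Rational(-26558, 71)) = Rational(-697479989, 1858638)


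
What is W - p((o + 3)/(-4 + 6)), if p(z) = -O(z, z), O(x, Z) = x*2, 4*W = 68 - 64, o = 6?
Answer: 10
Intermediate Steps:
W = 1 (W = (68 - 64)/4 = (¼)*4 = 1)
O(x, Z) = 2*x
p(z) = -2*z
W - p((o + 3)/(-4 + 6)) = 1 - (-2)*(6 + 3)/(-4 + 6) = 1 - (-2)*9/2 = 1 - 1*(-9) = 1 + 9 = 10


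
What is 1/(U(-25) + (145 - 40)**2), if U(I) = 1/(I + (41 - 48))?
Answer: 32/352799 ≈ 9.0703e-5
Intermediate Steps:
U(I) = 1/(-7 + I) (U(I) = 1/(I - 7) = 1/(-7 + I))
1/(U(-25) + (145 - 40)**2) = 1/(1/(-7 - 25) + (145 - 40)**2) = 1/(1/(-32) + 105**2) = 1/(-1/32 + 11025) = 1/(352799/32) = 32/352799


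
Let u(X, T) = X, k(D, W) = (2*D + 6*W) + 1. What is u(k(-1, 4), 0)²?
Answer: 529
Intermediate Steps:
k(D, W) = 1 + 2*D + 6*W
u(k(-1, 4), 0)² = (1 + 2*(-1) + 6*4)² = (1 - 2 + 24)² = 23² = 529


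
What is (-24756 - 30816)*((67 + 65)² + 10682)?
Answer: -1561906632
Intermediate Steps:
(-24756 - 30816)*((67 + 65)² + 10682) = -55572*(132² + 10682) = -55572*(17424 + 10682) = -55572*28106 = -1561906632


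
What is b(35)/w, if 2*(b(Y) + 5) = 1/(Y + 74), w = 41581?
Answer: -1089/9064658 ≈ -0.00012014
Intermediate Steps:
b(Y) = -5 + 1/(2*(74 + Y)) (b(Y) = -5 + 1/(2*(Y + 74)) = -5 + 1/(2*(74 + Y)))
b(35)/w = ((-739 - 10*35)/(2*(74 + 35)))/41581 = ((1/2)*(-739 - 350)/109)*(1/41581) = ((1/2)*(1/109)*(-1089))*(1/41581) = -1089/218*1/41581 = -1089/9064658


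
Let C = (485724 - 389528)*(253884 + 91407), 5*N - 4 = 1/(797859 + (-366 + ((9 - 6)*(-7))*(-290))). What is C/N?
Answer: 133457509851539940/3214333 ≈ 4.1519e+10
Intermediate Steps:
N = 3214333/4017915 (N = 4/5 + 1/(5*(797859 + (-366 + ((9 - 6)*(-7))*(-290)))) = 4/5 + 1/(5*(797859 + (-366 + (3*(-7))*(-290)))) = 4/5 + 1/(5*(797859 + (-366 - 21*(-290)))) = 4/5 + 1/(5*(797859 + (-366 + 6090))) = 4/5 + 1/(5*(797859 + 5724)) = 4/5 + (1/5)/803583 = 4/5 + (1/5)*(1/803583) = 4/5 + 1/4017915 = 3214333/4017915 ≈ 0.80000)
C = 33215613036 (C = 96196*345291 = 33215613036)
C/N = 33215613036/(3214333/4017915) = 33215613036*(4017915/3214333) = 133457509851539940/3214333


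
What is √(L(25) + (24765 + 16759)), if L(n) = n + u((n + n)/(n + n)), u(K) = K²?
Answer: 5*√1662 ≈ 203.84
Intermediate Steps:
L(n) = 1 + n (L(n) = n + ((n + n)/(n + n))² = n + ((2*n)/((2*n)))² = n + ((2*n)*(1/(2*n)))² = n + 1² = n + 1 = 1 + n)
√(L(25) + (24765 + 16759)) = √((1 + 25) + (24765 + 16759)) = √(26 + 41524) = √41550 = 5*√1662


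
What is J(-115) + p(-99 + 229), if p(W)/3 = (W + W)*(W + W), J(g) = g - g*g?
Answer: 189460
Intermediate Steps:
J(g) = g - g²
p(W) = 12*W² (p(W) = 3*((W + W)*(W + W)) = 3*((2*W)*(2*W)) = 3*(4*W²) = 12*W²)
J(-115) + p(-99 + 229) = -115*(1 - 1*(-115)) + 12*(-99 + 229)² = -115*(1 + 115) + 12*130² = -115*116 + 12*16900 = -13340 + 202800 = 189460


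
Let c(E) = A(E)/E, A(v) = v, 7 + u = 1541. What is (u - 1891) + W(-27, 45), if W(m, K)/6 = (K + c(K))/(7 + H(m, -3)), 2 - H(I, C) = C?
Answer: -334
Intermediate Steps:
u = 1534 (u = -7 + 1541 = 1534)
H(I, C) = 2 - C
c(E) = 1 (c(E) = E/E = 1)
W(m, K) = ½ + K/2 (W(m, K) = 6*((K + 1)/(7 + (2 - 1*(-3)))) = 6*((1 + K)/(7 + (2 + 3))) = 6*((1 + K)/(7 + 5)) = 6*((1 + K)/12) = 6*((1 + K)*(1/12)) = 6*(1/12 + K/12) = ½ + K/2)
(u - 1891) + W(-27, 45) = (1534 - 1891) + (½ + (½)*45) = -357 + (½ + 45/2) = -357 + 23 = -334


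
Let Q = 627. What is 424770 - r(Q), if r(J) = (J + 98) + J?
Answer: 423418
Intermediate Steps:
r(J) = 98 + 2*J (r(J) = (98 + J) + J = 98 + 2*J)
424770 - r(Q) = 424770 - (98 + 2*627) = 424770 - (98 + 1254) = 424770 - 1*1352 = 424770 - 1352 = 423418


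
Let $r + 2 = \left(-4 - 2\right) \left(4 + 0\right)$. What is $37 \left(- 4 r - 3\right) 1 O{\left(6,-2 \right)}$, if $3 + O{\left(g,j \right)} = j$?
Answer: $-18685$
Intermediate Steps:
$r = -26$ ($r = -2 + \left(-4 - 2\right) \left(4 + 0\right) = -2 - 24 = -26$)
$O{\left(g,j \right)} = -3 + j$
$37 \left(- 4 r - 3\right) 1 O{\left(6,-2 \right)} = 37 \left(\left(-4\right) \left(-26\right) - 3\right) 1 \left(-3 - 2\right) = 37 \left(104 - 3\right) 1 \left(-5\right) = 37 \cdot 101 \left(-5\right) = 3737 \left(-5\right) = -18685$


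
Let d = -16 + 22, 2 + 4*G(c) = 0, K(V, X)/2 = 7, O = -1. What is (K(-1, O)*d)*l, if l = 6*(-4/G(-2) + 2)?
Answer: 5040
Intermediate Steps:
K(V, X) = 14 (K(V, X) = 2*7 = 14)
G(c) = -½ (G(c) = -½ + (¼)*0 = -½ + 0 = -½)
l = 60 (l = 6*(-4/(-½) + 2) = 6*(-4*(-2) + 2) = 6*(8 + 2) = 6*10 = 60)
d = 6
(K(-1, O)*d)*l = (14*6)*60 = 84*60 = 5040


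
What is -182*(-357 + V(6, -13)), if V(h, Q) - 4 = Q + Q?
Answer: 68978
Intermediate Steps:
V(h, Q) = 4 + 2*Q (V(h, Q) = 4 + (Q + Q) = 4 + 2*Q)
-182*(-357 + V(6, -13)) = -182*(-357 + (4 + 2*(-13))) = -182*(-357 + (4 - 26)) = -182*(-357 - 22) = -182*(-379) = 68978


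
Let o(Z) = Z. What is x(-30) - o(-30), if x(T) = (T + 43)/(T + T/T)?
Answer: 857/29 ≈ 29.552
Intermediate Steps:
x(T) = (43 + T)/(1 + T) (x(T) = (43 + T)/(T + 1) = (43 + T)/(1 + T))
x(-30) - o(-30) = (43 - 30)/(1 - 30) - 1*(-30) = 13/(-29) + 30 = -1/29*13 + 30 = -13/29 + 30 = 857/29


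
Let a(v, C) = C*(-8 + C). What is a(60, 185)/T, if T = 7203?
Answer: 10915/2401 ≈ 4.5460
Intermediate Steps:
a(60, 185)/T = (185*(-8 + 185))/7203 = (185*177)*(1/7203) = 32745*(1/7203) = 10915/2401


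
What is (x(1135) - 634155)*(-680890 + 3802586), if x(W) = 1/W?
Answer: -2246890405887104/1135 ≈ -1.9796e+12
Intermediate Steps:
(x(1135) - 634155)*(-680890 + 3802586) = (1/1135 - 634155)*(-680890 + 3802586) = (1/1135 - 634155)*3121696 = -719765924/1135*3121696 = -2246890405887104/1135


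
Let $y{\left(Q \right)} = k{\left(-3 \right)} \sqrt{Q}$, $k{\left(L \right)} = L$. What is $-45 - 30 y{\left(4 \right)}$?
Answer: $135$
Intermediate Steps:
$y{\left(Q \right)} = - 3 \sqrt{Q}$
$-45 - 30 y{\left(4 \right)} = -45 - 30 \left(- 3 \sqrt{4}\right) = -45 - 30 \left(\left(-3\right) 2\right) = -45 - -180 = -45 + 180 = 135$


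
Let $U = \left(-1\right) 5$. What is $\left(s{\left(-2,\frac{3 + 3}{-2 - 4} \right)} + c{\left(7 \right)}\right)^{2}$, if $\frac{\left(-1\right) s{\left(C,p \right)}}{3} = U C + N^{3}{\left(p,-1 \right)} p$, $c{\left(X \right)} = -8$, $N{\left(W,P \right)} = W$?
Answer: $1681$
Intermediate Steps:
$U = -5$
$s{\left(C,p \right)} = - 3 p^{4} + 15 C$ ($s{\left(C,p \right)} = - 3 \left(- 5 C + p^{3} p\right) = - 3 \left(- 5 C + p^{4}\right) = - 3 \left(p^{4} - 5 C\right) = - 3 p^{4} + 15 C$)
$\left(s{\left(-2,\frac{3 + 3}{-2 - 4} \right)} + c{\left(7 \right)}\right)^{2} = \left(\left(- 3 \left(\frac{3 + 3}{-2 - 4}\right)^{4} + 15 \left(-2\right)\right) - 8\right)^{2} = \left(\left(- 3 \left(\frac{6}{-6}\right)^{4} - 30\right) - 8\right)^{2} = \left(\left(- 3 \left(6 \left(- \frac{1}{6}\right)\right)^{4} - 30\right) - 8\right)^{2} = \left(\left(- 3 \left(-1\right)^{4} - 30\right) - 8\right)^{2} = \left(\left(\left(-3\right) 1 - 30\right) - 8\right)^{2} = \left(\left(-3 - 30\right) - 8\right)^{2} = \left(-33 - 8\right)^{2} = \left(-41\right)^{2} = 1681$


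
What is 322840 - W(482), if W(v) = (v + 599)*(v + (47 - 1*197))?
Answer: -36052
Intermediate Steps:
W(v) = (-150 + v)*(599 + v) (W(v) = (599 + v)*(v + (47 - 197)) = (599 + v)*(v - 150) = (599 + v)*(-150 + v) = (-150 + v)*(599 + v))
322840 - W(482) = 322840 - (-89850 + 482² + 449*482) = 322840 - (-89850 + 232324 + 216418) = 322840 - 1*358892 = 322840 - 358892 = -36052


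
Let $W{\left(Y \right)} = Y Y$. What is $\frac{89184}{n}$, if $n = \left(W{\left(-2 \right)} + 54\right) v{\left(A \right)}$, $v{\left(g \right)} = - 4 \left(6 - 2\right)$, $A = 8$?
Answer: $- \frac{2787}{29} \approx -96.103$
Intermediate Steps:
$W{\left(Y \right)} = Y^{2}$
$v{\left(g \right)} = -16$ ($v{\left(g \right)} = \left(-4\right) 4 = -16$)
$n = -928$ ($n = \left(\left(-2\right)^{2} + 54\right) \left(-16\right) = \left(4 + 54\right) \left(-16\right) = 58 \left(-16\right) = -928$)
$\frac{89184}{n} = \frac{89184}{-928} = 89184 \left(- \frac{1}{928}\right) = - \frac{2787}{29}$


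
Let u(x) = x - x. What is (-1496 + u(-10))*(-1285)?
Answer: 1922360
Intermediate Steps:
u(x) = 0
(-1496 + u(-10))*(-1285) = (-1496 + 0)*(-1285) = -1496*(-1285) = 1922360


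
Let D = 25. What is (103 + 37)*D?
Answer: 3500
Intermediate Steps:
(103 + 37)*D = (103 + 37)*25 = 140*25 = 3500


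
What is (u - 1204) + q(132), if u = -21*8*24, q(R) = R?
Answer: -5104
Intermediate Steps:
u = -4032 (u = -168*24 = -4032)
(u - 1204) + q(132) = (-4032 - 1204) + 132 = -5236 + 132 = -5104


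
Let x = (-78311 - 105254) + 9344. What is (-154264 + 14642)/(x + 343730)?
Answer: -139622/169509 ≈ -0.82368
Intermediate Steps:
x = -174221 (x = -183565 + 9344 = -174221)
(-154264 + 14642)/(x + 343730) = (-154264 + 14642)/(-174221 + 343730) = -139622/169509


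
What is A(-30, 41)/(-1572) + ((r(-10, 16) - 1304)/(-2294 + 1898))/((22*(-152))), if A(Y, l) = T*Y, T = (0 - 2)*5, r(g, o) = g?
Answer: -1848763/9637408 ≈ -0.19183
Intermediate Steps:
T = -10 (T = -2*5 = -10)
A(Y, l) = -10*Y
A(-30, 41)/(-1572) + ((r(-10, 16) - 1304)/(-2294 + 1898))/((22*(-152))) = -10*(-30)/(-1572) + ((-10 - 1304)/(-2294 + 1898))/((22*(-152))) = 300*(-1/1572) - 1314/(-396)/(-3344) = -25/131 - 1314*(-1/396)*(-1/3344) = -25/131 + (73/22)*(-1/3344) = -25/131 - 73/73568 = -1848763/9637408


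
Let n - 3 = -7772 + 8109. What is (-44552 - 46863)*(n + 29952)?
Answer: -2769143180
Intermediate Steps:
n = 340 (n = 3 + (-7772 + 8109) = 3 + 337 = 340)
(-44552 - 46863)*(n + 29952) = (-44552 - 46863)*(340 + 29952) = -91415*30292 = -2769143180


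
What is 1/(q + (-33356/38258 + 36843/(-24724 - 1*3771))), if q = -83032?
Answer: -545080855/45260333561717 ≈ -1.2043e-5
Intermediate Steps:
1/(q + (-33356/38258 + 36843/(-24724 - 1*3771))) = 1/(-83032 + (-33356/38258 + 36843/(-24724 - 1*3771))) = 1/(-83032 + (-33356*1/38258 + 36843/(-24724 - 3771))) = 1/(-83032 + (-16678/19129 + 36843/(-28495))) = 1/(-83032 + (-16678/19129 + 36843*(-1/28495))) = 1/(-83032 + (-16678/19129 - 36843/28495)) = 1/(-83032 - 1180009357/545080855) = 1/(-45260333561717/545080855) = -545080855/45260333561717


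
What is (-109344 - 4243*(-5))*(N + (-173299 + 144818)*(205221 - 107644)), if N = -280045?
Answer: 244943150021078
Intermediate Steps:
(-109344 - 4243*(-5))*(N + (-173299 + 144818)*(205221 - 107644)) = (-109344 - 4243*(-5))*(-280045 + (-173299 + 144818)*(205221 - 107644)) = (-109344 + 21215)*(-280045 - 28481*97577) = -88129*(-280045 - 2779090537) = -88129*(-2779370582) = 244943150021078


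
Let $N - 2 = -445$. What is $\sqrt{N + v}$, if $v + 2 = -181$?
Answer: $i \sqrt{626} \approx 25.02 i$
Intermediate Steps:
$N = -443$ ($N = 2 - 445 = -443$)
$v = -183$ ($v = -2 - 181 = -183$)
$\sqrt{N + v} = \sqrt{-443 - 183} = \sqrt{-626} = i \sqrt{626}$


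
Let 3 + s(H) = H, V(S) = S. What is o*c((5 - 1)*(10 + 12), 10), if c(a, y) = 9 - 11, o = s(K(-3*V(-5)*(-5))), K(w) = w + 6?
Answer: 144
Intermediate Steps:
K(w) = 6 + w
s(H) = -3 + H
o = -72 (o = -3 + (6 - 3*(-5)*(-5)) = -3 + (6 + 15*(-5)) = -3 + (6 - 75) = -3 - 69 = -72)
c(a, y) = -2
o*c((5 - 1)*(10 + 12), 10) = -72*(-2) = 144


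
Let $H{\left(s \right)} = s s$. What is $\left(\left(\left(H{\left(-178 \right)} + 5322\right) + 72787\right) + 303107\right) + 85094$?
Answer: $497994$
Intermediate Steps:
$H{\left(s \right)} = s^{2}$
$\left(\left(\left(H{\left(-178 \right)} + 5322\right) + 72787\right) + 303107\right) + 85094 = \left(\left(\left(\left(-178\right)^{2} + 5322\right) + 72787\right) + 303107\right) + 85094 = \left(\left(\left(31684 + 5322\right) + 72787\right) + 303107\right) + 85094 = \left(\left(37006 + 72787\right) + 303107\right) + 85094 = \left(109793 + 303107\right) + 85094 = 412900 + 85094 = 497994$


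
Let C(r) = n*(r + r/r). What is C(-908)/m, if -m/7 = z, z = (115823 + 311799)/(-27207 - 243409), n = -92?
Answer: 11290640752/1496677 ≈ 7543.8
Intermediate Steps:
C(r) = -92 - 92*r (C(r) = -92*(r + r/r) = -92*(r + 1) = -92*(1 + r) = -92 - 92*r)
z = -213811/135308 (z = 427622/(-270616) = 427622*(-1/270616) = -213811/135308 ≈ -1.5802)
m = 1496677/135308 (m = -7*(-213811/135308) = 1496677/135308 ≈ 11.061)
C(-908)/m = (-92 - 92*(-908))/(1496677/135308) = (-92 + 83536)*(135308/1496677) = 83444*(135308/1496677) = 11290640752/1496677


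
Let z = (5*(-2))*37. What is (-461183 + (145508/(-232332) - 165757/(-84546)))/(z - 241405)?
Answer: 150981202325147/79152062850630 ≈ 1.9075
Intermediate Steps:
z = -370 (z = -10*37 = -370)
(-461183 + (145508/(-232332) - 165757/(-84546)))/(z - 241405) = (-461183 + (145508/(-232332) - 165757/(-84546)))/(-370 - 241405) = (-461183 + (145508*(-1/232332) - 165757*(-1/84546)))/(-241775) = (-461183 + (-36377/58083 + 165757/84546))*(-1/241775) = (-461183 + 2184044663/1636895106)*(-1/241775) = -754906011625735/1636895106*(-1/241775) = 150981202325147/79152062850630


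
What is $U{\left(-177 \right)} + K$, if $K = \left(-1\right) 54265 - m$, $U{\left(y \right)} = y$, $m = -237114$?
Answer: $182672$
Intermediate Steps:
$K = 182849$ ($K = \left(-1\right) 54265 - -237114 = -54265 + 237114 = 182849$)
$U{\left(-177 \right)} + K = -177 + 182849 = 182672$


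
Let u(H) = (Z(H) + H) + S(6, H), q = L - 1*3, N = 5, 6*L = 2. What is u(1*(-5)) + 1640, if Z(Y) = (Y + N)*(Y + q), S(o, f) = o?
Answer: 1641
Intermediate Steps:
L = ⅓ (L = (⅙)*2 = ⅓ ≈ 0.33333)
q = -8/3 (q = ⅓ - 1*3 = ⅓ - 3 = -8/3 ≈ -2.6667)
Z(Y) = (5 + Y)*(-8/3 + Y) (Z(Y) = (Y + 5)*(Y - 8/3) = (5 + Y)*(-8/3 + Y))
u(H) = -22/3 + H² + 10*H/3 (u(H) = ((-40/3 + H² + 7*H/3) + H) + 6 = (-40/3 + H² + 10*H/3) + 6 = -22/3 + H² + 10*H/3)
u(1*(-5)) + 1640 = (-22/3 + (1*(-5))² + 10*(1*(-5))/3) + 1640 = (-22/3 + (-5)² + (10/3)*(-5)) + 1640 = (-22/3 + 25 - 50/3) + 1640 = 1 + 1640 = 1641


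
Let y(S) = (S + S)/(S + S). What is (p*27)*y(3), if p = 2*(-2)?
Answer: -108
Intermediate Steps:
p = -4
y(S) = 1 (y(S) = (2*S)/((2*S)) = (2*S)*(1/(2*S)) = 1)
(p*27)*y(3) = -4*27*1 = -108*1 = -108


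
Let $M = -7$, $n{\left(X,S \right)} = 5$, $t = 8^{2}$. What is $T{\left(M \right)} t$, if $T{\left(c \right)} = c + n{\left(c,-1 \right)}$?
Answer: $-128$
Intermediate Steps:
$t = 64$
$T{\left(c \right)} = 5 + c$ ($T{\left(c \right)} = c + 5 = 5 + c$)
$T{\left(M \right)} t = \left(5 - 7\right) 64 = \left(-2\right) 64 = -128$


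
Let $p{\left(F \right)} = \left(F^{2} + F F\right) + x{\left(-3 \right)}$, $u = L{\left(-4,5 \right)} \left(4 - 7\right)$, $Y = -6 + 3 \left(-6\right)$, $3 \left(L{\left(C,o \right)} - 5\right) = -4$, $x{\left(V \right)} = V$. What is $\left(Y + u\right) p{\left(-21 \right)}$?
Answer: $-30765$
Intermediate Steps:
$L{\left(C,o \right)} = \frac{11}{3}$ ($L{\left(C,o \right)} = 5 + \frac{1}{3} \left(-4\right) = 5 - \frac{4}{3} = \frac{11}{3}$)
$Y = -24$ ($Y = -6 - 18 = -24$)
$u = -11$ ($u = \frac{11 \left(4 - 7\right)}{3} = \frac{11}{3} \left(-3\right) = -11$)
$p{\left(F \right)} = -3 + 2 F^{2}$ ($p{\left(F \right)} = \left(F^{2} + F F\right) - 3 = \left(F^{2} + F^{2}\right) - 3 = 2 F^{2} - 3 = -3 + 2 F^{2}$)
$\left(Y + u\right) p{\left(-21 \right)} = \left(-24 - 11\right) \left(-3 + 2 \left(-21\right)^{2}\right) = - 35 \left(-3 + 2 \cdot 441\right) = - 35 \left(-3 + 882\right) = \left(-35\right) 879 = -30765$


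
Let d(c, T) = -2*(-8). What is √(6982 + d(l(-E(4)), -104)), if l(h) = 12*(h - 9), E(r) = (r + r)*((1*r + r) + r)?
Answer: √6998 ≈ 83.654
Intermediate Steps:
E(r) = 6*r² (E(r) = (2*r)*((r + r) + r) = (2*r)*(2*r + r) = (2*r)*(3*r) = 6*r²)
l(h) = -108 + 12*h (l(h) = 12*(-9 + h) = -108 + 12*h)
d(c, T) = 16
√(6982 + d(l(-E(4)), -104)) = √(6982 + 16) = √6998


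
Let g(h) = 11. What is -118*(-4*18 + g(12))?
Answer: 7198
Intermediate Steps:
-118*(-4*18 + g(12)) = -118*(-4*18 + 11) = -118*(-72 + 11) = -118*(-61) = 7198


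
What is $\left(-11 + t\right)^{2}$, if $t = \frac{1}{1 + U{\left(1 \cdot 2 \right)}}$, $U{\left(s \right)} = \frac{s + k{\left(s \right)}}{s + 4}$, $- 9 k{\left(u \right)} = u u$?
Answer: $\frac{120409}{1156} \approx 104.16$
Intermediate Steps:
$k{\left(u \right)} = - \frac{u^{2}}{9}$ ($k{\left(u \right)} = - \frac{u u}{9} = - \frac{u^{2}}{9}$)
$U{\left(s \right)} = \frac{s - \frac{s^{2}}{9}}{4 + s}$ ($U{\left(s \right)} = \frac{s - \frac{s^{2}}{9}}{s + 4} = \frac{s - \frac{s^{2}}{9}}{4 + s}$)
$t = \frac{27}{34}$ ($t = \frac{1}{1 + \frac{1 \cdot 2 \left(9 - 1 \cdot 2\right)}{9 \left(4 + 1 \cdot 2\right)}} = \frac{1}{1 + \frac{1}{9} \cdot 2 \frac{1}{4 + 2} \left(9 - 2\right)} = \frac{1}{1 + \frac{1}{9} \cdot 2 \cdot \frac{1}{6} \left(9 - 2\right)} = \frac{1}{1 + \frac{1}{9} \cdot 2 \cdot \frac{1}{6} \cdot 7} = \frac{1}{1 + \frac{7}{27}} = \frac{1}{\frac{34}{27}} = \frac{27}{34} \approx 0.79412$)
$\left(-11 + t\right)^{2} = \left(-11 + \frac{27}{34}\right)^{2} = \left(- \frac{347}{34}\right)^{2} = \frac{120409}{1156}$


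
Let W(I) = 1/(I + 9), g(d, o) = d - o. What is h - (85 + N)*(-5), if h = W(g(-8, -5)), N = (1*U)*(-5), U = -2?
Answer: 2851/6 ≈ 475.17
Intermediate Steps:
N = 10 (N = (1*(-2))*(-5) = -2*(-5) = 10)
W(I) = 1/(9 + I)
h = 1/6 (h = 1/(9 + (-8 - 1*(-5))) = 1/(9 + (-8 + 5)) = 1/(9 - 3) = 1/6 ≈ 0.16667)
h - (85 + N)*(-5) = 1/6 - (85 + 10)*(-5) = 1/6 - 95*(-5) = 1/6 - 1*(-475) = 1/6 + 475 = 2851/6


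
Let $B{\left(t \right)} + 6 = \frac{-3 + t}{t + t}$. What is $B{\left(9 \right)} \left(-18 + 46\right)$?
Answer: $- \frac{476}{3} \approx -158.67$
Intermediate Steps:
$B{\left(t \right)} = -6 + \frac{-3 + t}{2 t}$ ($B{\left(t \right)} = -6 + \frac{-3 + t}{t + t} = -6 + \frac{-3 + t}{2 t}$)
$B{\left(9 \right)} \left(-18 + 46\right) = \frac{-3 - 99}{2 \cdot 9} \left(-18 + 46\right) = \frac{1}{2} \cdot \frac{1}{9} \left(-3 - 99\right) 28 = \frac{1}{2} \cdot \frac{1}{9} \left(-102\right) 28 = \left(- \frac{17}{3}\right) 28 = - \frac{476}{3}$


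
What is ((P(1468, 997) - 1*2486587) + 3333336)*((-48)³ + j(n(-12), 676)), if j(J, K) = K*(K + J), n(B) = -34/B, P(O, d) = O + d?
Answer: 887342010172/3 ≈ 2.9578e+11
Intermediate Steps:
j(J, K) = K*(J + K)
((P(1468, 997) - 1*2486587) + 3333336)*((-48)³ + j(n(-12), 676)) = (((1468 + 997) - 1*2486587) + 3333336)*((-48)³ + 676*(-34/(-12) + 676)) = ((2465 - 2486587) + 3333336)*(-110592 + 676*(-34*(-1/12) + 676)) = (-2484122 + 3333336)*(-110592 + 676*(17/6 + 676)) = 849214*(-110592 + 676*(4073/6)) = 849214*(-110592 + 1376674/3) = 849214*(1044898/3) = 887342010172/3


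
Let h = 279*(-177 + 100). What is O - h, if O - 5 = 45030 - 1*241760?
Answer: -175242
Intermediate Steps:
h = -21483 (h = 279*(-77) = -21483)
O = -196725 (O = 5 + (45030 - 1*241760) = 5 + (45030 - 241760) = 5 - 196730 = -196725)
O - h = -196725 - 1*(-21483) = -196725 + 21483 = -175242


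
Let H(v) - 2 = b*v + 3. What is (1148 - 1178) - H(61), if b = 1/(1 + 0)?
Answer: -96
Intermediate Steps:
b = 1 (b = 1/1 = 1)
H(v) = 5 + v (H(v) = 2 + (1*v + 3) = 2 + (v + 3) = 2 + (3 + v) = 5 + v)
(1148 - 1178) - H(61) = (1148 - 1178) - (5 + 61) = -30 - 1*66 = -30 - 66 = -96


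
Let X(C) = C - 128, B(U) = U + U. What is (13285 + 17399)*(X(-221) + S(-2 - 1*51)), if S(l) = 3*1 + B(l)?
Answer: -13869168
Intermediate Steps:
B(U) = 2*U
S(l) = 3 + 2*l (S(l) = 3*1 + 2*l = 3 + 2*l)
X(C) = -128 + C
(13285 + 17399)*(X(-221) + S(-2 - 1*51)) = (13285 + 17399)*((-128 - 221) + (3 + 2*(-2 - 1*51))) = 30684*(-349 + (3 + 2*(-2 - 51))) = 30684*(-349 + (3 + 2*(-53))) = 30684*(-349 + (3 - 106)) = 30684*(-349 - 103) = 30684*(-452) = -13869168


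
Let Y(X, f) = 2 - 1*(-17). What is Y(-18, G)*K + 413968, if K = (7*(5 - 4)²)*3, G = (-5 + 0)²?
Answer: 414367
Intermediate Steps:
G = 25 (G = (-5)² = 25)
K = 21 (K = (7*1²)*3 = (7*1)*3 = 7*3 = 21)
Y(X, f) = 19 (Y(X, f) = 2 + 17 = 19)
Y(-18, G)*K + 413968 = 19*21 + 413968 = 399 + 413968 = 414367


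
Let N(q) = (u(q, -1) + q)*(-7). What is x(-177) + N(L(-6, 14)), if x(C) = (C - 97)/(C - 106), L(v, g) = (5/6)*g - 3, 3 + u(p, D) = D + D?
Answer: -20969/849 ≈ -24.698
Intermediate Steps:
u(p, D) = -3 + 2*D (u(p, D) = -3 + (D + D) = -3 + 2*D)
L(v, g) = -3 + 5*g/6 (L(v, g) = (5*(⅙))*g - 3 = 5*g/6 - 3 = -3 + 5*g/6)
x(C) = (-97 + C)/(-106 + C)
N(q) = 35 - 7*q (N(q) = ((-3 + 2*(-1)) + q)*(-7) = ((-3 - 2) + q)*(-7) = (-5 + q)*(-7) = 35 - 7*q)
x(-177) + N(L(-6, 14)) = (-97 - 177)/(-106 - 177) + (35 - 7*(-3 + (⅚)*14)) = -274/(-283) + (35 - 7*(-3 + 35/3)) = -1/283*(-274) + (35 - 7*26/3) = 274/283 + (35 - 182/3) = 274/283 - 77/3 = -20969/849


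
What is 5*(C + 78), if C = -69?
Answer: 45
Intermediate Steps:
5*(C + 78) = 5*(-69 + 78) = 5*9 = 45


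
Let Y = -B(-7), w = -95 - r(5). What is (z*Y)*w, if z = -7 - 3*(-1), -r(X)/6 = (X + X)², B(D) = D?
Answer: -14140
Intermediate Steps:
r(X) = -24*X² (r(X) = -6*(X + X)² = -6*4*X² = -24*X²)
w = 505 (w = -95 - (-24)*5² = -95 - (-24)*25 = -95 - 1*(-600) = -95 + 600 = 505)
z = -4 (z = -7 + 3 = -4)
Y = 7 (Y = -1*(-7) = 7)
(z*Y)*w = -4*7*505 = -28*505 = -14140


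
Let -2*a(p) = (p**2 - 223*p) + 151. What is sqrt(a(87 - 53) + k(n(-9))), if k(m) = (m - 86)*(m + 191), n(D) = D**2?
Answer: 3*sqrt(790)/2 ≈ 42.160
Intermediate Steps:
a(p) = -151/2 - p**2/2 + 223*p/2 (a(p) = -((p**2 - 223*p) + 151)/2 = -(151 + p**2 - 223*p)/2 = -151/2 - p**2/2 + 223*p/2)
k(m) = (-86 + m)*(191 + m)
sqrt(a(87 - 53) + k(n(-9))) = sqrt((-151/2 - (87 - 53)**2/2 + 223*(87 - 53)/2) + (-16426 + ((-9)**2)**2 + 105*(-9)**2)) = sqrt((-151/2 - 1/2*34**2 + (223/2)*34) + (-16426 + 81**2 + 105*81)) = sqrt((-151/2 - 1/2*1156 + 3791) + (-16426 + 6561 + 8505)) = sqrt((-151/2 - 578 + 3791) - 1360) = sqrt(6275/2 - 1360) = sqrt(3555/2) = 3*sqrt(790)/2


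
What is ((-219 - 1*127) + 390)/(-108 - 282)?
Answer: -22/195 ≈ -0.11282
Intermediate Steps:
((-219 - 1*127) + 390)/(-108 - 282) = ((-219 - 127) + 390)/(-390) = (-346 + 390)*(-1/390) = 44*(-1/390) = -22/195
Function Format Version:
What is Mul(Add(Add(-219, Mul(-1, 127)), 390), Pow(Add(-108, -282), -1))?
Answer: Rational(-22, 195) ≈ -0.11282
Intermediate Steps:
Mul(Add(Add(-219, Mul(-1, 127)), 390), Pow(Add(-108, -282), -1)) = Mul(Add(Add(-219, -127), 390), Pow(-390, -1)) = Mul(Add(-346, 390), Rational(-1, 390)) = Mul(44, Rational(-1, 390)) = Rational(-22, 195)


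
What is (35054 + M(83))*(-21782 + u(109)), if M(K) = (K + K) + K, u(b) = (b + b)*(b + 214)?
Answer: 1716855496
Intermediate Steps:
u(b) = 2*b*(214 + b) (u(b) = (2*b)*(214 + b) = 2*b*(214 + b))
M(K) = 3*K (M(K) = 2*K + K = 3*K)
(35054 + M(83))*(-21782 + u(109)) = (35054 + 3*83)*(-21782 + 2*109*(214 + 109)) = (35054 + 249)*(-21782 + 2*109*323) = 35303*(-21782 + 70414) = 35303*48632 = 1716855496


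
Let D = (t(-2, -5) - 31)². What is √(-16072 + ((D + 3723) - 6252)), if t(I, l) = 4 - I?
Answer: 2*I*√4494 ≈ 134.07*I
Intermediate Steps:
D = 625 (D = ((4 - 1*(-2)) - 31)² = ((4 + 2) - 31)² = (6 - 31)² = (-25)² = 625)
√(-16072 + ((D + 3723) - 6252)) = √(-16072 + ((625 + 3723) - 6252)) = √(-16072 + (4348 - 6252)) = √(-16072 - 1904) = √(-17976) = 2*I*√4494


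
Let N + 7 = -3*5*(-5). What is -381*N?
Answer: -25908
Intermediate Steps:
N = 68 (N = -7 - 3*5*(-5) = -7 - 15*(-5) = -7 + 75 = 68)
-381*N = -381*68 = -25908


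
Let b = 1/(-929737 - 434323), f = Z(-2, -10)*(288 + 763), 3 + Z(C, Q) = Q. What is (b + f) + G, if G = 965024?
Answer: 1297713485659/1364060 ≈ 9.5136e+5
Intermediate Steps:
Z(C, Q) = -3 + Q
f = -13663 (f = (-3 - 10)*(288 + 763) = -13*1051 = -13663)
b = -1/1364060 (b = 1/(-1364060) = -1/1364060 ≈ -7.3311e-7)
(b + f) + G = (-1/1364060 - 13663) + 965024 = -18637151781/1364060 + 965024 = 1297713485659/1364060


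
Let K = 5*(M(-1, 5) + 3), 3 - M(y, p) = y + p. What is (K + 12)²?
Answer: 484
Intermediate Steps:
M(y, p) = 3 - p - y (M(y, p) = 3 - (y + p) = 3 - (p + y) = 3 + (-p - y) = 3 - p - y)
K = 10 (K = 5*((3 - 1*5 - 1*(-1)) + 3) = 5*((3 - 5 + 1) + 3) = 5*(-1 + 3) = 5*2 = 10)
(K + 12)² = (10 + 12)² = 22² = 484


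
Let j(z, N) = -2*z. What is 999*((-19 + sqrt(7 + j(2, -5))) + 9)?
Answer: -9990 + 999*sqrt(3) ≈ -8259.7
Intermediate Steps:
999*((-19 + sqrt(7 + j(2, -5))) + 9) = 999*((-19 + sqrt(7 - 2*2)) + 9) = 999*((-19 + sqrt(7 - 4)) + 9) = 999*((-19 + sqrt(3)) + 9) = 999*(-10 + sqrt(3)) = -9990 + 999*sqrt(3)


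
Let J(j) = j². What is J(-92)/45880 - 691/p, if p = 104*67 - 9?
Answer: 3399737/39909865 ≈ 0.085185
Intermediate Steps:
p = 6959 (p = 6968 - 9 = 6959)
J(-92)/45880 - 691/p = (-92)²/45880 - 691/6959 = 8464*(1/45880) - 691*1/6959 = 1058/5735 - 691/6959 = 3399737/39909865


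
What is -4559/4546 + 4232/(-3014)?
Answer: -16489749/6850822 ≈ -2.4070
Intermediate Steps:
-4559/4546 + 4232/(-3014) = -4559*1/4546 + 4232*(-1/3014) = -4559/4546 - 2116/1507 = -16489749/6850822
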